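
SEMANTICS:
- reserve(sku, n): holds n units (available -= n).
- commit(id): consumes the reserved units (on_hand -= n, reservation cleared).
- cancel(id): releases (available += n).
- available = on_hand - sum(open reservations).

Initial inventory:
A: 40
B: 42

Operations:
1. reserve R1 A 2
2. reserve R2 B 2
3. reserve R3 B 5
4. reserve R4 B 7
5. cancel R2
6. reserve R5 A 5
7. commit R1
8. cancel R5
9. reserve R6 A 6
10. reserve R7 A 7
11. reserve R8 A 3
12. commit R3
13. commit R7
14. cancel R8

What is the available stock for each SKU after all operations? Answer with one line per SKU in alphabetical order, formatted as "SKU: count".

Answer: A: 25
B: 30

Derivation:
Step 1: reserve R1 A 2 -> on_hand[A=40 B=42] avail[A=38 B=42] open={R1}
Step 2: reserve R2 B 2 -> on_hand[A=40 B=42] avail[A=38 B=40] open={R1,R2}
Step 3: reserve R3 B 5 -> on_hand[A=40 B=42] avail[A=38 B=35] open={R1,R2,R3}
Step 4: reserve R4 B 7 -> on_hand[A=40 B=42] avail[A=38 B=28] open={R1,R2,R3,R4}
Step 5: cancel R2 -> on_hand[A=40 B=42] avail[A=38 B=30] open={R1,R3,R4}
Step 6: reserve R5 A 5 -> on_hand[A=40 B=42] avail[A=33 B=30] open={R1,R3,R4,R5}
Step 7: commit R1 -> on_hand[A=38 B=42] avail[A=33 B=30] open={R3,R4,R5}
Step 8: cancel R5 -> on_hand[A=38 B=42] avail[A=38 B=30] open={R3,R4}
Step 9: reserve R6 A 6 -> on_hand[A=38 B=42] avail[A=32 B=30] open={R3,R4,R6}
Step 10: reserve R7 A 7 -> on_hand[A=38 B=42] avail[A=25 B=30] open={R3,R4,R6,R7}
Step 11: reserve R8 A 3 -> on_hand[A=38 B=42] avail[A=22 B=30] open={R3,R4,R6,R7,R8}
Step 12: commit R3 -> on_hand[A=38 B=37] avail[A=22 B=30] open={R4,R6,R7,R8}
Step 13: commit R7 -> on_hand[A=31 B=37] avail[A=22 B=30] open={R4,R6,R8}
Step 14: cancel R8 -> on_hand[A=31 B=37] avail[A=25 B=30] open={R4,R6}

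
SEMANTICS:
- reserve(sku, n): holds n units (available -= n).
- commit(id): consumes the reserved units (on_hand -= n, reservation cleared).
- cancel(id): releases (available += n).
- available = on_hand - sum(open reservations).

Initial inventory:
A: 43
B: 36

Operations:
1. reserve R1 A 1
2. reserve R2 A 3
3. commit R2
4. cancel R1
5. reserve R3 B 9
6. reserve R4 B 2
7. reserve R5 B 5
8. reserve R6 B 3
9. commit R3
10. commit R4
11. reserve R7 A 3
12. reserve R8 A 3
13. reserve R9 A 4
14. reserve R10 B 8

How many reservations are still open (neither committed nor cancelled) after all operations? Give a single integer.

Step 1: reserve R1 A 1 -> on_hand[A=43 B=36] avail[A=42 B=36] open={R1}
Step 2: reserve R2 A 3 -> on_hand[A=43 B=36] avail[A=39 B=36] open={R1,R2}
Step 3: commit R2 -> on_hand[A=40 B=36] avail[A=39 B=36] open={R1}
Step 4: cancel R1 -> on_hand[A=40 B=36] avail[A=40 B=36] open={}
Step 5: reserve R3 B 9 -> on_hand[A=40 B=36] avail[A=40 B=27] open={R3}
Step 6: reserve R4 B 2 -> on_hand[A=40 B=36] avail[A=40 B=25] open={R3,R4}
Step 7: reserve R5 B 5 -> on_hand[A=40 B=36] avail[A=40 B=20] open={R3,R4,R5}
Step 8: reserve R6 B 3 -> on_hand[A=40 B=36] avail[A=40 B=17] open={R3,R4,R5,R6}
Step 9: commit R3 -> on_hand[A=40 B=27] avail[A=40 B=17] open={R4,R5,R6}
Step 10: commit R4 -> on_hand[A=40 B=25] avail[A=40 B=17] open={R5,R6}
Step 11: reserve R7 A 3 -> on_hand[A=40 B=25] avail[A=37 B=17] open={R5,R6,R7}
Step 12: reserve R8 A 3 -> on_hand[A=40 B=25] avail[A=34 B=17] open={R5,R6,R7,R8}
Step 13: reserve R9 A 4 -> on_hand[A=40 B=25] avail[A=30 B=17] open={R5,R6,R7,R8,R9}
Step 14: reserve R10 B 8 -> on_hand[A=40 B=25] avail[A=30 B=9] open={R10,R5,R6,R7,R8,R9}
Open reservations: ['R10', 'R5', 'R6', 'R7', 'R8', 'R9'] -> 6

Answer: 6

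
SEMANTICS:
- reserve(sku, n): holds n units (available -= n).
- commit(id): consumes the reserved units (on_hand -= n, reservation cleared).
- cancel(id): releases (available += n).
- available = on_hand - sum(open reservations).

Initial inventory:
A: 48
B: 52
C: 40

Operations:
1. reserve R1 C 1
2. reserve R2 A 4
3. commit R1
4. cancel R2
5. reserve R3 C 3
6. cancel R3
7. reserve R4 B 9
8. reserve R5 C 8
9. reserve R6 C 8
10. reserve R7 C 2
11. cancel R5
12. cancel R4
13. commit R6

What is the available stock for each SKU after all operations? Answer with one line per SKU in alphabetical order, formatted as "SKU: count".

Step 1: reserve R1 C 1 -> on_hand[A=48 B=52 C=40] avail[A=48 B=52 C=39] open={R1}
Step 2: reserve R2 A 4 -> on_hand[A=48 B=52 C=40] avail[A=44 B=52 C=39] open={R1,R2}
Step 3: commit R1 -> on_hand[A=48 B=52 C=39] avail[A=44 B=52 C=39] open={R2}
Step 4: cancel R2 -> on_hand[A=48 B=52 C=39] avail[A=48 B=52 C=39] open={}
Step 5: reserve R3 C 3 -> on_hand[A=48 B=52 C=39] avail[A=48 B=52 C=36] open={R3}
Step 6: cancel R3 -> on_hand[A=48 B=52 C=39] avail[A=48 B=52 C=39] open={}
Step 7: reserve R4 B 9 -> on_hand[A=48 B=52 C=39] avail[A=48 B=43 C=39] open={R4}
Step 8: reserve R5 C 8 -> on_hand[A=48 B=52 C=39] avail[A=48 B=43 C=31] open={R4,R5}
Step 9: reserve R6 C 8 -> on_hand[A=48 B=52 C=39] avail[A=48 B=43 C=23] open={R4,R5,R6}
Step 10: reserve R7 C 2 -> on_hand[A=48 B=52 C=39] avail[A=48 B=43 C=21] open={R4,R5,R6,R7}
Step 11: cancel R5 -> on_hand[A=48 B=52 C=39] avail[A=48 B=43 C=29] open={R4,R6,R7}
Step 12: cancel R4 -> on_hand[A=48 B=52 C=39] avail[A=48 B=52 C=29] open={R6,R7}
Step 13: commit R6 -> on_hand[A=48 B=52 C=31] avail[A=48 B=52 C=29] open={R7}

Answer: A: 48
B: 52
C: 29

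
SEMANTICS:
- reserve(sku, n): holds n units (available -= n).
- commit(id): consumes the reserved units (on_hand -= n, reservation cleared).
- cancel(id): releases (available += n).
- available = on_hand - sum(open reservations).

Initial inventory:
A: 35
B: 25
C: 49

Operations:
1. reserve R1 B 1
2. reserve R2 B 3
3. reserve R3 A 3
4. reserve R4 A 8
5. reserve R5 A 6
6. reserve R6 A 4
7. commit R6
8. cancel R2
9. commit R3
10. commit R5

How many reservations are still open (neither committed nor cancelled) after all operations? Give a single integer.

Answer: 2

Derivation:
Step 1: reserve R1 B 1 -> on_hand[A=35 B=25 C=49] avail[A=35 B=24 C=49] open={R1}
Step 2: reserve R2 B 3 -> on_hand[A=35 B=25 C=49] avail[A=35 B=21 C=49] open={R1,R2}
Step 3: reserve R3 A 3 -> on_hand[A=35 B=25 C=49] avail[A=32 B=21 C=49] open={R1,R2,R3}
Step 4: reserve R4 A 8 -> on_hand[A=35 B=25 C=49] avail[A=24 B=21 C=49] open={R1,R2,R3,R4}
Step 5: reserve R5 A 6 -> on_hand[A=35 B=25 C=49] avail[A=18 B=21 C=49] open={R1,R2,R3,R4,R5}
Step 6: reserve R6 A 4 -> on_hand[A=35 B=25 C=49] avail[A=14 B=21 C=49] open={R1,R2,R3,R4,R5,R6}
Step 7: commit R6 -> on_hand[A=31 B=25 C=49] avail[A=14 B=21 C=49] open={R1,R2,R3,R4,R5}
Step 8: cancel R2 -> on_hand[A=31 B=25 C=49] avail[A=14 B=24 C=49] open={R1,R3,R4,R5}
Step 9: commit R3 -> on_hand[A=28 B=25 C=49] avail[A=14 B=24 C=49] open={R1,R4,R5}
Step 10: commit R5 -> on_hand[A=22 B=25 C=49] avail[A=14 B=24 C=49] open={R1,R4}
Open reservations: ['R1', 'R4'] -> 2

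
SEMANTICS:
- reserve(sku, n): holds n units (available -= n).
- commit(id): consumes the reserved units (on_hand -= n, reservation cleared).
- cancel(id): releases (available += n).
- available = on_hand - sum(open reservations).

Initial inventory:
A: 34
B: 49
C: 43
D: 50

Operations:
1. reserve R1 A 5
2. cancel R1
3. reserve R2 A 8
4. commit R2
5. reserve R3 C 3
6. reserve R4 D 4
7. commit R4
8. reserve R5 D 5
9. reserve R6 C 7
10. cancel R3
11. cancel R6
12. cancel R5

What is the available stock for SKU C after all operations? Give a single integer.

Step 1: reserve R1 A 5 -> on_hand[A=34 B=49 C=43 D=50] avail[A=29 B=49 C=43 D=50] open={R1}
Step 2: cancel R1 -> on_hand[A=34 B=49 C=43 D=50] avail[A=34 B=49 C=43 D=50] open={}
Step 3: reserve R2 A 8 -> on_hand[A=34 B=49 C=43 D=50] avail[A=26 B=49 C=43 D=50] open={R2}
Step 4: commit R2 -> on_hand[A=26 B=49 C=43 D=50] avail[A=26 B=49 C=43 D=50] open={}
Step 5: reserve R3 C 3 -> on_hand[A=26 B=49 C=43 D=50] avail[A=26 B=49 C=40 D=50] open={R3}
Step 6: reserve R4 D 4 -> on_hand[A=26 B=49 C=43 D=50] avail[A=26 B=49 C=40 D=46] open={R3,R4}
Step 7: commit R4 -> on_hand[A=26 B=49 C=43 D=46] avail[A=26 B=49 C=40 D=46] open={R3}
Step 8: reserve R5 D 5 -> on_hand[A=26 B=49 C=43 D=46] avail[A=26 B=49 C=40 D=41] open={R3,R5}
Step 9: reserve R6 C 7 -> on_hand[A=26 B=49 C=43 D=46] avail[A=26 B=49 C=33 D=41] open={R3,R5,R6}
Step 10: cancel R3 -> on_hand[A=26 B=49 C=43 D=46] avail[A=26 B=49 C=36 D=41] open={R5,R6}
Step 11: cancel R6 -> on_hand[A=26 B=49 C=43 D=46] avail[A=26 B=49 C=43 D=41] open={R5}
Step 12: cancel R5 -> on_hand[A=26 B=49 C=43 D=46] avail[A=26 B=49 C=43 D=46] open={}
Final available[C] = 43

Answer: 43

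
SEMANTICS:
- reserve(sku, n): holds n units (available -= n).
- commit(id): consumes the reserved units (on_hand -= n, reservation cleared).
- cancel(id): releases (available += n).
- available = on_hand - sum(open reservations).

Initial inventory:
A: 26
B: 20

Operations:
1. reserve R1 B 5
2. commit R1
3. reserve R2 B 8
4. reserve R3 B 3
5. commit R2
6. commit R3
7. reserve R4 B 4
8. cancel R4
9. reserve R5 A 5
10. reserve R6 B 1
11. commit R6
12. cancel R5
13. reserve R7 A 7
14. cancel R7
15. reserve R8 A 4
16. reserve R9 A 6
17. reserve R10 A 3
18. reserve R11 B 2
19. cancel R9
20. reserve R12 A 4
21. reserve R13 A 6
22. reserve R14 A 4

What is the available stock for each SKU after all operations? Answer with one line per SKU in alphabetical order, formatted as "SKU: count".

Answer: A: 5
B: 1

Derivation:
Step 1: reserve R1 B 5 -> on_hand[A=26 B=20] avail[A=26 B=15] open={R1}
Step 2: commit R1 -> on_hand[A=26 B=15] avail[A=26 B=15] open={}
Step 3: reserve R2 B 8 -> on_hand[A=26 B=15] avail[A=26 B=7] open={R2}
Step 4: reserve R3 B 3 -> on_hand[A=26 B=15] avail[A=26 B=4] open={R2,R3}
Step 5: commit R2 -> on_hand[A=26 B=7] avail[A=26 B=4] open={R3}
Step 6: commit R3 -> on_hand[A=26 B=4] avail[A=26 B=4] open={}
Step 7: reserve R4 B 4 -> on_hand[A=26 B=4] avail[A=26 B=0] open={R4}
Step 8: cancel R4 -> on_hand[A=26 B=4] avail[A=26 B=4] open={}
Step 9: reserve R5 A 5 -> on_hand[A=26 B=4] avail[A=21 B=4] open={R5}
Step 10: reserve R6 B 1 -> on_hand[A=26 B=4] avail[A=21 B=3] open={R5,R6}
Step 11: commit R6 -> on_hand[A=26 B=3] avail[A=21 B=3] open={R5}
Step 12: cancel R5 -> on_hand[A=26 B=3] avail[A=26 B=3] open={}
Step 13: reserve R7 A 7 -> on_hand[A=26 B=3] avail[A=19 B=3] open={R7}
Step 14: cancel R7 -> on_hand[A=26 B=3] avail[A=26 B=3] open={}
Step 15: reserve R8 A 4 -> on_hand[A=26 B=3] avail[A=22 B=3] open={R8}
Step 16: reserve R9 A 6 -> on_hand[A=26 B=3] avail[A=16 B=3] open={R8,R9}
Step 17: reserve R10 A 3 -> on_hand[A=26 B=3] avail[A=13 B=3] open={R10,R8,R9}
Step 18: reserve R11 B 2 -> on_hand[A=26 B=3] avail[A=13 B=1] open={R10,R11,R8,R9}
Step 19: cancel R9 -> on_hand[A=26 B=3] avail[A=19 B=1] open={R10,R11,R8}
Step 20: reserve R12 A 4 -> on_hand[A=26 B=3] avail[A=15 B=1] open={R10,R11,R12,R8}
Step 21: reserve R13 A 6 -> on_hand[A=26 B=3] avail[A=9 B=1] open={R10,R11,R12,R13,R8}
Step 22: reserve R14 A 4 -> on_hand[A=26 B=3] avail[A=5 B=1] open={R10,R11,R12,R13,R14,R8}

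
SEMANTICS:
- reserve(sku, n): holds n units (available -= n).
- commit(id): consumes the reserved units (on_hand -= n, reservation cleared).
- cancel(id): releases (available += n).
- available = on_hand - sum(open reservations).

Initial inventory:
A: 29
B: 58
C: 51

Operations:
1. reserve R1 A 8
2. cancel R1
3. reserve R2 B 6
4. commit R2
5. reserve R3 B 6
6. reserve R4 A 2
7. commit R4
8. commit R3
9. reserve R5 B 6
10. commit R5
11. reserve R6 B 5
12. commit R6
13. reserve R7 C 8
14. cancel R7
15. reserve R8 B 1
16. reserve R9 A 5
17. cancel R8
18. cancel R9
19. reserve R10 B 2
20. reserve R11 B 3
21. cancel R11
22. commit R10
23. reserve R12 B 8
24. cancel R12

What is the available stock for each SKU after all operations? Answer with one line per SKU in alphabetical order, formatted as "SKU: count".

Answer: A: 27
B: 33
C: 51

Derivation:
Step 1: reserve R1 A 8 -> on_hand[A=29 B=58 C=51] avail[A=21 B=58 C=51] open={R1}
Step 2: cancel R1 -> on_hand[A=29 B=58 C=51] avail[A=29 B=58 C=51] open={}
Step 3: reserve R2 B 6 -> on_hand[A=29 B=58 C=51] avail[A=29 B=52 C=51] open={R2}
Step 4: commit R2 -> on_hand[A=29 B=52 C=51] avail[A=29 B=52 C=51] open={}
Step 5: reserve R3 B 6 -> on_hand[A=29 B=52 C=51] avail[A=29 B=46 C=51] open={R3}
Step 6: reserve R4 A 2 -> on_hand[A=29 B=52 C=51] avail[A=27 B=46 C=51] open={R3,R4}
Step 7: commit R4 -> on_hand[A=27 B=52 C=51] avail[A=27 B=46 C=51] open={R3}
Step 8: commit R3 -> on_hand[A=27 B=46 C=51] avail[A=27 B=46 C=51] open={}
Step 9: reserve R5 B 6 -> on_hand[A=27 B=46 C=51] avail[A=27 B=40 C=51] open={R5}
Step 10: commit R5 -> on_hand[A=27 B=40 C=51] avail[A=27 B=40 C=51] open={}
Step 11: reserve R6 B 5 -> on_hand[A=27 B=40 C=51] avail[A=27 B=35 C=51] open={R6}
Step 12: commit R6 -> on_hand[A=27 B=35 C=51] avail[A=27 B=35 C=51] open={}
Step 13: reserve R7 C 8 -> on_hand[A=27 B=35 C=51] avail[A=27 B=35 C=43] open={R7}
Step 14: cancel R7 -> on_hand[A=27 B=35 C=51] avail[A=27 B=35 C=51] open={}
Step 15: reserve R8 B 1 -> on_hand[A=27 B=35 C=51] avail[A=27 B=34 C=51] open={R8}
Step 16: reserve R9 A 5 -> on_hand[A=27 B=35 C=51] avail[A=22 B=34 C=51] open={R8,R9}
Step 17: cancel R8 -> on_hand[A=27 B=35 C=51] avail[A=22 B=35 C=51] open={R9}
Step 18: cancel R9 -> on_hand[A=27 B=35 C=51] avail[A=27 B=35 C=51] open={}
Step 19: reserve R10 B 2 -> on_hand[A=27 B=35 C=51] avail[A=27 B=33 C=51] open={R10}
Step 20: reserve R11 B 3 -> on_hand[A=27 B=35 C=51] avail[A=27 B=30 C=51] open={R10,R11}
Step 21: cancel R11 -> on_hand[A=27 B=35 C=51] avail[A=27 B=33 C=51] open={R10}
Step 22: commit R10 -> on_hand[A=27 B=33 C=51] avail[A=27 B=33 C=51] open={}
Step 23: reserve R12 B 8 -> on_hand[A=27 B=33 C=51] avail[A=27 B=25 C=51] open={R12}
Step 24: cancel R12 -> on_hand[A=27 B=33 C=51] avail[A=27 B=33 C=51] open={}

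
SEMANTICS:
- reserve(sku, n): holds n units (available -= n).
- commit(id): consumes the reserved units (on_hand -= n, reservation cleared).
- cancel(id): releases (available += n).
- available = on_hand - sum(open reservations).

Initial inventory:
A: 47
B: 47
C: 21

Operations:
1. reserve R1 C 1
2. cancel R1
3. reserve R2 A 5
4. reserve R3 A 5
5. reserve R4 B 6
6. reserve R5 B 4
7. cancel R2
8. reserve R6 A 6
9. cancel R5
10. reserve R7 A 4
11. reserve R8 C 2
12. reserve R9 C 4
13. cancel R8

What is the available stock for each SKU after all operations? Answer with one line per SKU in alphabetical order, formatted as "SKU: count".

Step 1: reserve R1 C 1 -> on_hand[A=47 B=47 C=21] avail[A=47 B=47 C=20] open={R1}
Step 2: cancel R1 -> on_hand[A=47 B=47 C=21] avail[A=47 B=47 C=21] open={}
Step 3: reserve R2 A 5 -> on_hand[A=47 B=47 C=21] avail[A=42 B=47 C=21] open={R2}
Step 4: reserve R3 A 5 -> on_hand[A=47 B=47 C=21] avail[A=37 B=47 C=21] open={R2,R3}
Step 5: reserve R4 B 6 -> on_hand[A=47 B=47 C=21] avail[A=37 B=41 C=21] open={R2,R3,R4}
Step 6: reserve R5 B 4 -> on_hand[A=47 B=47 C=21] avail[A=37 B=37 C=21] open={R2,R3,R4,R5}
Step 7: cancel R2 -> on_hand[A=47 B=47 C=21] avail[A=42 B=37 C=21] open={R3,R4,R5}
Step 8: reserve R6 A 6 -> on_hand[A=47 B=47 C=21] avail[A=36 B=37 C=21] open={R3,R4,R5,R6}
Step 9: cancel R5 -> on_hand[A=47 B=47 C=21] avail[A=36 B=41 C=21] open={R3,R4,R6}
Step 10: reserve R7 A 4 -> on_hand[A=47 B=47 C=21] avail[A=32 B=41 C=21] open={R3,R4,R6,R7}
Step 11: reserve R8 C 2 -> on_hand[A=47 B=47 C=21] avail[A=32 B=41 C=19] open={R3,R4,R6,R7,R8}
Step 12: reserve R9 C 4 -> on_hand[A=47 B=47 C=21] avail[A=32 B=41 C=15] open={R3,R4,R6,R7,R8,R9}
Step 13: cancel R8 -> on_hand[A=47 B=47 C=21] avail[A=32 B=41 C=17] open={R3,R4,R6,R7,R9}

Answer: A: 32
B: 41
C: 17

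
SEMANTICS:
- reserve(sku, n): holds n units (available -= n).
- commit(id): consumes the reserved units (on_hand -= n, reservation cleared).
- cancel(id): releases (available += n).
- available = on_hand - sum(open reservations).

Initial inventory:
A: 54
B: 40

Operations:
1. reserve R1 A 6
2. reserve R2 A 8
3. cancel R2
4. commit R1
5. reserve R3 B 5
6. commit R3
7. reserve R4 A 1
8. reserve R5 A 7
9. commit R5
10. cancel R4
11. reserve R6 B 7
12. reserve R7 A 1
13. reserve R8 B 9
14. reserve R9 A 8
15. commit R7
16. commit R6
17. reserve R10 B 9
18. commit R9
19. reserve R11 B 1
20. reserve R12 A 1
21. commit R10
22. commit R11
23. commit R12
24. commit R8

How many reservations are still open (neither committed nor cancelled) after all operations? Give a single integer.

Answer: 0

Derivation:
Step 1: reserve R1 A 6 -> on_hand[A=54 B=40] avail[A=48 B=40] open={R1}
Step 2: reserve R2 A 8 -> on_hand[A=54 B=40] avail[A=40 B=40] open={R1,R2}
Step 3: cancel R2 -> on_hand[A=54 B=40] avail[A=48 B=40] open={R1}
Step 4: commit R1 -> on_hand[A=48 B=40] avail[A=48 B=40] open={}
Step 5: reserve R3 B 5 -> on_hand[A=48 B=40] avail[A=48 B=35] open={R3}
Step 6: commit R3 -> on_hand[A=48 B=35] avail[A=48 B=35] open={}
Step 7: reserve R4 A 1 -> on_hand[A=48 B=35] avail[A=47 B=35] open={R4}
Step 8: reserve R5 A 7 -> on_hand[A=48 B=35] avail[A=40 B=35] open={R4,R5}
Step 9: commit R5 -> on_hand[A=41 B=35] avail[A=40 B=35] open={R4}
Step 10: cancel R4 -> on_hand[A=41 B=35] avail[A=41 B=35] open={}
Step 11: reserve R6 B 7 -> on_hand[A=41 B=35] avail[A=41 B=28] open={R6}
Step 12: reserve R7 A 1 -> on_hand[A=41 B=35] avail[A=40 B=28] open={R6,R7}
Step 13: reserve R8 B 9 -> on_hand[A=41 B=35] avail[A=40 B=19] open={R6,R7,R8}
Step 14: reserve R9 A 8 -> on_hand[A=41 B=35] avail[A=32 B=19] open={R6,R7,R8,R9}
Step 15: commit R7 -> on_hand[A=40 B=35] avail[A=32 B=19] open={R6,R8,R9}
Step 16: commit R6 -> on_hand[A=40 B=28] avail[A=32 B=19] open={R8,R9}
Step 17: reserve R10 B 9 -> on_hand[A=40 B=28] avail[A=32 B=10] open={R10,R8,R9}
Step 18: commit R9 -> on_hand[A=32 B=28] avail[A=32 B=10] open={R10,R8}
Step 19: reserve R11 B 1 -> on_hand[A=32 B=28] avail[A=32 B=9] open={R10,R11,R8}
Step 20: reserve R12 A 1 -> on_hand[A=32 B=28] avail[A=31 B=9] open={R10,R11,R12,R8}
Step 21: commit R10 -> on_hand[A=32 B=19] avail[A=31 B=9] open={R11,R12,R8}
Step 22: commit R11 -> on_hand[A=32 B=18] avail[A=31 B=9] open={R12,R8}
Step 23: commit R12 -> on_hand[A=31 B=18] avail[A=31 B=9] open={R8}
Step 24: commit R8 -> on_hand[A=31 B=9] avail[A=31 B=9] open={}
Open reservations: [] -> 0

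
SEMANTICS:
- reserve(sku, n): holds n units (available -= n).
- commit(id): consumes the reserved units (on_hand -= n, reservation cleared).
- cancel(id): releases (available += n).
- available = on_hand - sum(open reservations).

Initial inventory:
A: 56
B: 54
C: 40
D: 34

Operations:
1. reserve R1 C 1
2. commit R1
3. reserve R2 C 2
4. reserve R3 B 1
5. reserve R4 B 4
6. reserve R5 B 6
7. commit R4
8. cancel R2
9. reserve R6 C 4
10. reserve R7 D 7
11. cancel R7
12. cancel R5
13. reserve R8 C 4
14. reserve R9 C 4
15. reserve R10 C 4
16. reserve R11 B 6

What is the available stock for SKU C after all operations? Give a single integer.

Answer: 23

Derivation:
Step 1: reserve R1 C 1 -> on_hand[A=56 B=54 C=40 D=34] avail[A=56 B=54 C=39 D=34] open={R1}
Step 2: commit R1 -> on_hand[A=56 B=54 C=39 D=34] avail[A=56 B=54 C=39 D=34] open={}
Step 3: reserve R2 C 2 -> on_hand[A=56 B=54 C=39 D=34] avail[A=56 B=54 C=37 D=34] open={R2}
Step 4: reserve R3 B 1 -> on_hand[A=56 B=54 C=39 D=34] avail[A=56 B=53 C=37 D=34] open={R2,R3}
Step 5: reserve R4 B 4 -> on_hand[A=56 B=54 C=39 D=34] avail[A=56 B=49 C=37 D=34] open={R2,R3,R4}
Step 6: reserve R5 B 6 -> on_hand[A=56 B=54 C=39 D=34] avail[A=56 B=43 C=37 D=34] open={R2,R3,R4,R5}
Step 7: commit R4 -> on_hand[A=56 B=50 C=39 D=34] avail[A=56 B=43 C=37 D=34] open={R2,R3,R5}
Step 8: cancel R2 -> on_hand[A=56 B=50 C=39 D=34] avail[A=56 B=43 C=39 D=34] open={R3,R5}
Step 9: reserve R6 C 4 -> on_hand[A=56 B=50 C=39 D=34] avail[A=56 B=43 C=35 D=34] open={R3,R5,R6}
Step 10: reserve R7 D 7 -> on_hand[A=56 B=50 C=39 D=34] avail[A=56 B=43 C=35 D=27] open={R3,R5,R6,R7}
Step 11: cancel R7 -> on_hand[A=56 B=50 C=39 D=34] avail[A=56 B=43 C=35 D=34] open={R3,R5,R6}
Step 12: cancel R5 -> on_hand[A=56 B=50 C=39 D=34] avail[A=56 B=49 C=35 D=34] open={R3,R6}
Step 13: reserve R8 C 4 -> on_hand[A=56 B=50 C=39 D=34] avail[A=56 B=49 C=31 D=34] open={R3,R6,R8}
Step 14: reserve R9 C 4 -> on_hand[A=56 B=50 C=39 D=34] avail[A=56 B=49 C=27 D=34] open={R3,R6,R8,R9}
Step 15: reserve R10 C 4 -> on_hand[A=56 B=50 C=39 D=34] avail[A=56 B=49 C=23 D=34] open={R10,R3,R6,R8,R9}
Step 16: reserve R11 B 6 -> on_hand[A=56 B=50 C=39 D=34] avail[A=56 B=43 C=23 D=34] open={R10,R11,R3,R6,R8,R9}
Final available[C] = 23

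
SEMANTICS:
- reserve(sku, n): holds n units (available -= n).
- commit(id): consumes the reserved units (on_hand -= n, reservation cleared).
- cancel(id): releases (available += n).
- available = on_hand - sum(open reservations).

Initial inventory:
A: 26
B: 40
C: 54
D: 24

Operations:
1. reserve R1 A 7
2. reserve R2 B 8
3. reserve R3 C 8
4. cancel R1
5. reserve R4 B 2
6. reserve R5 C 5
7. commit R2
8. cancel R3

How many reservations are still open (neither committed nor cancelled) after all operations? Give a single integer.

Step 1: reserve R1 A 7 -> on_hand[A=26 B=40 C=54 D=24] avail[A=19 B=40 C=54 D=24] open={R1}
Step 2: reserve R2 B 8 -> on_hand[A=26 B=40 C=54 D=24] avail[A=19 B=32 C=54 D=24] open={R1,R2}
Step 3: reserve R3 C 8 -> on_hand[A=26 B=40 C=54 D=24] avail[A=19 B=32 C=46 D=24] open={R1,R2,R3}
Step 4: cancel R1 -> on_hand[A=26 B=40 C=54 D=24] avail[A=26 B=32 C=46 D=24] open={R2,R3}
Step 5: reserve R4 B 2 -> on_hand[A=26 B=40 C=54 D=24] avail[A=26 B=30 C=46 D=24] open={R2,R3,R4}
Step 6: reserve R5 C 5 -> on_hand[A=26 B=40 C=54 D=24] avail[A=26 B=30 C=41 D=24] open={R2,R3,R4,R5}
Step 7: commit R2 -> on_hand[A=26 B=32 C=54 D=24] avail[A=26 B=30 C=41 D=24] open={R3,R4,R5}
Step 8: cancel R3 -> on_hand[A=26 B=32 C=54 D=24] avail[A=26 B=30 C=49 D=24] open={R4,R5}
Open reservations: ['R4', 'R5'] -> 2

Answer: 2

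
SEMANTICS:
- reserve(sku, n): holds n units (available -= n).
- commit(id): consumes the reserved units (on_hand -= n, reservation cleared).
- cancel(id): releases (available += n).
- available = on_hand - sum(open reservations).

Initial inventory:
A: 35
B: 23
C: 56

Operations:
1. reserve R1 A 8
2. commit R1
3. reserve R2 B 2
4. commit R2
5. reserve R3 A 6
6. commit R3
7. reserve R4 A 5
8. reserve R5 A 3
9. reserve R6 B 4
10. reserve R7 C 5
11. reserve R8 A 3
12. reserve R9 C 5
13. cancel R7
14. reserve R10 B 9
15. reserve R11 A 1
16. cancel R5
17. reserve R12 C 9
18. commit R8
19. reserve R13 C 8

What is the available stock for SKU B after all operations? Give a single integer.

Answer: 8

Derivation:
Step 1: reserve R1 A 8 -> on_hand[A=35 B=23 C=56] avail[A=27 B=23 C=56] open={R1}
Step 2: commit R1 -> on_hand[A=27 B=23 C=56] avail[A=27 B=23 C=56] open={}
Step 3: reserve R2 B 2 -> on_hand[A=27 B=23 C=56] avail[A=27 B=21 C=56] open={R2}
Step 4: commit R2 -> on_hand[A=27 B=21 C=56] avail[A=27 B=21 C=56] open={}
Step 5: reserve R3 A 6 -> on_hand[A=27 B=21 C=56] avail[A=21 B=21 C=56] open={R3}
Step 6: commit R3 -> on_hand[A=21 B=21 C=56] avail[A=21 B=21 C=56] open={}
Step 7: reserve R4 A 5 -> on_hand[A=21 B=21 C=56] avail[A=16 B=21 C=56] open={R4}
Step 8: reserve R5 A 3 -> on_hand[A=21 B=21 C=56] avail[A=13 B=21 C=56] open={R4,R5}
Step 9: reserve R6 B 4 -> on_hand[A=21 B=21 C=56] avail[A=13 B=17 C=56] open={R4,R5,R6}
Step 10: reserve R7 C 5 -> on_hand[A=21 B=21 C=56] avail[A=13 B=17 C=51] open={R4,R5,R6,R7}
Step 11: reserve R8 A 3 -> on_hand[A=21 B=21 C=56] avail[A=10 B=17 C=51] open={R4,R5,R6,R7,R8}
Step 12: reserve R9 C 5 -> on_hand[A=21 B=21 C=56] avail[A=10 B=17 C=46] open={R4,R5,R6,R7,R8,R9}
Step 13: cancel R7 -> on_hand[A=21 B=21 C=56] avail[A=10 B=17 C=51] open={R4,R5,R6,R8,R9}
Step 14: reserve R10 B 9 -> on_hand[A=21 B=21 C=56] avail[A=10 B=8 C=51] open={R10,R4,R5,R6,R8,R9}
Step 15: reserve R11 A 1 -> on_hand[A=21 B=21 C=56] avail[A=9 B=8 C=51] open={R10,R11,R4,R5,R6,R8,R9}
Step 16: cancel R5 -> on_hand[A=21 B=21 C=56] avail[A=12 B=8 C=51] open={R10,R11,R4,R6,R8,R9}
Step 17: reserve R12 C 9 -> on_hand[A=21 B=21 C=56] avail[A=12 B=8 C=42] open={R10,R11,R12,R4,R6,R8,R9}
Step 18: commit R8 -> on_hand[A=18 B=21 C=56] avail[A=12 B=8 C=42] open={R10,R11,R12,R4,R6,R9}
Step 19: reserve R13 C 8 -> on_hand[A=18 B=21 C=56] avail[A=12 B=8 C=34] open={R10,R11,R12,R13,R4,R6,R9}
Final available[B] = 8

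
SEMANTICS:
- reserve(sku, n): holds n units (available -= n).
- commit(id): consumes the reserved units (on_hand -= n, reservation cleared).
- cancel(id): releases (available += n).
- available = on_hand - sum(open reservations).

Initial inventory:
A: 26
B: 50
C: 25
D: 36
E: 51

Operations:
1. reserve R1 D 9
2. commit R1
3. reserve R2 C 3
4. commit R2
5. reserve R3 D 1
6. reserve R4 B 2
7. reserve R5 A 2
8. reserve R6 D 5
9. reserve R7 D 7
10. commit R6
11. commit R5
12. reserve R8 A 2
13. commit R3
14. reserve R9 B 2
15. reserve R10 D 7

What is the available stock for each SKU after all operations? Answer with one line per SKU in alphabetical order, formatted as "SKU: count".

Step 1: reserve R1 D 9 -> on_hand[A=26 B=50 C=25 D=36 E=51] avail[A=26 B=50 C=25 D=27 E=51] open={R1}
Step 2: commit R1 -> on_hand[A=26 B=50 C=25 D=27 E=51] avail[A=26 B=50 C=25 D=27 E=51] open={}
Step 3: reserve R2 C 3 -> on_hand[A=26 B=50 C=25 D=27 E=51] avail[A=26 B=50 C=22 D=27 E=51] open={R2}
Step 4: commit R2 -> on_hand[A=26 B=50 C=22 D=27 E=51] avail[A=26 B=50 C=22 D=27 E=51] open={}
Step 5: reserve R3 D 1 -> on_hand[A=26 B=50 C=22 D=27 E=51] avail[A=26 B=50 C=22 D=26 E=51] open={R3}
Step 6: reserve R4 B 2 -> on_hand[A=26 B=50 C=22 D=27 E=51] avail[A=26 B=48 C=22 D=26 E=51] open={R3,R4}
Step 7: reserve R5 A 2 -> on_hand[A=26 B=50 C=22 D=27 E=51] avail[A=24 B=48 C=22 D=26 E=51] open={R3,R4,R5}
Step 8: reserve R6 D 5 -> on_hand[A=26 B=50 C=22 D=27 E=51] avail[A=24 B=48 C=22 D=21 E=51] open={R3,R4,R5,R6}
Step 9: reserve R7 D 7 -> on_hand[A=26 B=50 C=22 D=27 E=51] avail[A=24 B=48 C=22 D=14 E=51] open={R3,R4,R5,R6,R7}
Step 10: commit R6 -> on_hand[A=26 B=50 C=22 D=22 E=51] avail[A=24 B=48 C=22 D=14 E=51] open={R3,R4,R5,R7}
Step 11: commit R5 -> on_hand[A=24 B=50 C=22 D=22 E=51] avail[A=24 B=48 C=22 D=14 E=51] open={R3,R4,R7}
Step 12: reserve R8 A 2 -> on_hand[A=24 B=50 C=22 D=22 E=51] avail[A=22 B=48 C=22 D=14 E=51] open={R3,R4,R7,R8}
Step 13: commit R3 -> on_hand[A=24 B=50 C=22 D=21 E=51] avail[A=22 B=48 C=22 D=14 E=51] open={R4,R7,R8}
Step 14: reserve R9 B 2 -> on_hand[A=24 B=50 C=22 D=21 E=51] avail[A=22 B=46 C=22 D=14 E=51] open={R4,R7,R8,R9}
Step 15: reserve R10 D 7 -> on_hand[A=24 B=50 C=22 D=21 E=51] avail[A=22 B=46 C=22 D=7 E=51] open={R10,R4,R7,R8,R9}

Answer: A: 22
B: 46
C: 22
D: 7
E: 51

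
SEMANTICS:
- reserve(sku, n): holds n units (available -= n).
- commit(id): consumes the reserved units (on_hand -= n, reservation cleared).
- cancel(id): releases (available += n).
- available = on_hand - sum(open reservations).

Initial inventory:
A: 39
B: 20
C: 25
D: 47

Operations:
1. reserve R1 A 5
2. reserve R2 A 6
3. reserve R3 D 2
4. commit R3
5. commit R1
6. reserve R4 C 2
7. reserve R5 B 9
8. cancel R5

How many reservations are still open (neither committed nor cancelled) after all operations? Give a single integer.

Answer: 2

Derivation:
Step 1: reserve R1 A 5 -> on_hand[A=39 B=20 C=25 D=47] avail[A=34 B=20 C=25 D=47] open={R1}
Step 2: reserve R2 A 6 -> on_hand[A=39 B=20 C=25 D=47] avail[A=28 B=20 C=25 D=47] open={R1,R2}
Step 3: reserve R3 D 2 -> on_hand[A=39 B=20 C=25 D=47] avail[A=28 B=20 C=25 D=45] open={R1,R2,R3}
Step 4: commit R3 -> on_hand[A=39 B=20 C=25 D=45] avail[A=28 B=20 C=25 D=45] open={R1,R2}
Step 5: commit R1 -> on_hand[A=34 B=20 C=25 D=45] avail[A=28 B=20 C=25 D=45] open={R2}
Step 6: reserve R4 C 2 -> on_hand[A=34 B=20 C=25 D=45] avail[A=28 B=20 C=23 D=45] open={R2,R4}
Step 7: reserve R5 B 9 -> on_hand[A=34 B=20 C=25 D=45] avail[A=28 B=11 C=23 D=45] open={R2,R4,R5}
Step 8: cancel R5 -> on_hand[A=34 B=20 C=25 D=45] avail[A=28 B=20 C=23 D=45] open={R2,R4}
Open reservations: ['R2', 'R4'] -> 2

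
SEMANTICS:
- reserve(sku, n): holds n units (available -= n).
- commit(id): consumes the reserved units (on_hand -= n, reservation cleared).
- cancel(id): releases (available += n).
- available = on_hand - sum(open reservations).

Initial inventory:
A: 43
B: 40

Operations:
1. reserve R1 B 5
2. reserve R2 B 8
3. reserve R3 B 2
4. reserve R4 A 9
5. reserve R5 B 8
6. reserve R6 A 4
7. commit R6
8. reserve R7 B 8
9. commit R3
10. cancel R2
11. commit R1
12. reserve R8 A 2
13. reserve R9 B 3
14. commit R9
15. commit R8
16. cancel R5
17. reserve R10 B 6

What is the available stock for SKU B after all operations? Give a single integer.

Step 1: reserve R1 B 5 -> on_hand[A=43 B=40] avail[A=43 B=35] open={R1}
Step 2: reserve R2 B 8 -> on_hand[A=43 B=40] avail[A=43 B=27] open={R1,R2}
Step 3: reserve R3 B 2 -> on_hand[A=43 B=40] avail[A=43 B=25] open={R1,R2,R3}
Step 4: reserve R4 A 9 -> on_hand[A=43 B=40] avail[A=34 B=25] open={R1,R2,R3,R4}
Step 5: reserve R5 B 8 -> on_hand[A=43 B=40] avail[A=34 B=17] open={R1,R2,R3,R4,R5}
Step 6: reserve R6 A 4 -> on_hand[A=43 B=40] avail[A=30 B=17] open={R1,R2,R3,R4,R5,R6}
Step 7: commit R6 -> on_hand[A=39 B=40] avail[A=30 B=17] open={R1,R2,R3,R4,R5}
Step 8: reserve R7 B 8 -> on_hand[A=39 B=40] avail[A=30 B=9] open={R1,R2,R3,R4,R5,R7}
Step 9: commit R3 -> on_hand[A=39 B=38] avail[A=30 B=9] open={R1,R2,R4,R5,R7}
Step 10: cancel R2 -> on_hand[A=39 B=38] avail[A=30 B=17] open={R1,R4,R5,R7}
Step 11: commit R1 -> on_hand[A=39 B=33] avail[A=30 B=17] open={R4,R5,R7}
Step 12: reserve R8 A 2 -> on_hand[A=39 B=33] avail[A=28 B=17] open={R4,R5,R7,R8}
Step 13: reserve R9 B 3 -> on_hand[A=39 B=33] avail[A=28 B=14] open={R4,R5,R7,R8,R9}
Step 14: commit R9 -> on_hand[A=39 B=30] avail[A=28 B=14] open={R4,R5,R7,R8}
Step 15: commit R8 -> on_hand[A=37 B=30] avail[A=28 B=14] open={R4,R5,R7}
Step 16: cancel R5 -> on_hand[A=37 B=30] avail[A=28 B=22] open={R4,R7}
Step 17: reserve R10 B 6 -> on_hand[A=37 B=30] avail[A=28 B=16] open={R10,R4,R7}
Final available[B] = 16

Answer: 16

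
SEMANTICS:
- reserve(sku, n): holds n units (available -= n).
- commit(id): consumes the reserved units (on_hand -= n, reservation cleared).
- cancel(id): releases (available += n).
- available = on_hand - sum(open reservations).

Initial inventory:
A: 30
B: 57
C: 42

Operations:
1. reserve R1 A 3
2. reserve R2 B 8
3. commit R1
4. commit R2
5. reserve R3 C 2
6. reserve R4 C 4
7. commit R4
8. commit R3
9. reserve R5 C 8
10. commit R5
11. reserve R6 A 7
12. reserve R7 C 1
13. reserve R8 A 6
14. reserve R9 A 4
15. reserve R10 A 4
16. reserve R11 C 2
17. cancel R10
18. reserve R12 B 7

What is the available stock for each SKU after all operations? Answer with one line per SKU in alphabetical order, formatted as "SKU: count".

Answer: A: 10
B: 42
C: 25

Derivation:
Step 1: reserve R1 A 3 -> on_hand[A=30 B=57 C=42] avail[A=27 B=57 C=42] open={R1}
Step 2: reserve R2 B 8 -> on_hand[A=30 B=57 C=42] avail[A=27 B=49 C=42] open={R1,R2}
Step 3: commit R1 -> on_hand[A=27 B=57 C=42] avail[A=27 B=49 C=42] open={R2}
Step 4: commit R2 -> on_hand[A=27 B=49 C=42] avail[A=27 B=49 C=42] open={}
Step 5: reserve R3 C 2 -> on_hand[A=27 B=49 C=42] avail[A=27 B=49 C=40] open={R3}
Step 6: reserve R4 C 4 -> on_hand[A=27 B=49 C=42] avail[A=27 B=49 C=36] open={R3,R4}
Step 7: commit R4 -> on_hand[A=27 B=49 C=38] avail[A=27 B=49 C=36] open={R3}
Step 8: commit R3 -> on_hand[A=27 B=49 C=36] avail[A=27 B=49 C=36] open={}
Step 9: reserve R5 C 8 -> on_hand[A=27 B=49 C=36] avail[A=27 B=49 C=28] open={R5}
Step 10: commit R5 -> on_hand[A=27 B=49 C=28] avail[A=27 B=49 C=28] open={}
Step 11: reserve R6 A 7 -> on_hand[A=27 B=49 C=28] avail[A=20 B=49 C=28] open={R6}
Step 12: reserve R7 C 1 -> on_hand[A=27 B=49 C=28] avail[A=20 B=49 C=27] open={R6,R7}
Step 13: reserve R8 A 6 -> on_hand[A=27 B=49 C=28] avail[A=14 B=49 C=27] open={R6,R7,R8}
Step 14: reserve R9 A 4 -> on_hand[A=27 B=49 C=28] avail[A=10 B=49 C=27] open={R6,R7,R8,R9}
Step 15: reserve R10 A 4 -> on_hand[A=27 B=49 C=28] avail[A=6 B=49 C=27] open={R10,R6,R7,R8,R9}
Step 16: reserve R11 C 2 -> on_hand[A=27 B=49 C=28] avail[A=6 B=49 C=25] open={R10,R11,R6,R7,R8,R9}
Step 17: cancel R10 -> on_hand[A=27 B=49 C=28] avail[A=10 B=49 C=25] open={R11,R6,R7,R8,R9}
Step 18: reserve R12 B 7 -> on_hand[A=27 B=49 C=28] avail[A=10 B=42 C=25] open={R11,R12,R6,R7,R8,R9}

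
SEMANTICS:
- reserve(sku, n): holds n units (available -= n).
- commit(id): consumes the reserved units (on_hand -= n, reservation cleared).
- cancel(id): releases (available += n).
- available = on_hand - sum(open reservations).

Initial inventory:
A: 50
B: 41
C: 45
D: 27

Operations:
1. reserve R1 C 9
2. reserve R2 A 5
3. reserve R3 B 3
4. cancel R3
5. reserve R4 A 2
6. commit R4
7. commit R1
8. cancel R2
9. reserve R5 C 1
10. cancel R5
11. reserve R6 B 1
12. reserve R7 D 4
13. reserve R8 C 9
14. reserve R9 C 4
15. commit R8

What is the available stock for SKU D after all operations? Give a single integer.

Step 1: reserve R1 C 9 -> on_hand[A=50 B=41 C=45 D=27] avail[A=50 B=41 C=36 D=27] open={R1}
Step 2: reserve R2 A 5 -> on_hand[A=50 B=41 C=45 D=27] avail[A=45 B=41 C=36 D=27] open={R1,R2}
Step 3: reserve R3 B 3 -> on_hand[A=50 B=41 C=45 D=27] avail[A=45 B=38 C=36 D=27] open={R1,R2,R3}
Step 4: cancel R3 -> on_hand[A=50 B=41 C=45 D=27] avail[A=45 B=41 C=36 D=27] open={R1,R2}
Step 5: reserve R4 A 2 -> on_hand[A=50 B=41 C=45 D=27] avail[A=43 B=41 C=36 D=27] open={R1,R2,R4}
Step 6: commit R4 -> on_hand[A=48 B=41 C=45 D=27] avail[A=43 B=41 C=36 D=27] open={R1,R2}
Step 7: commit R1 -> on_hand[A=48 B=41 C=36 D=27] avail[A=43 B=41 C=36 D=27] open={R2}
Step 8: cancel R2 -> on_hand[A=48 B=41 C=36 D=27] avail[A=48 B=41 C=36 D=27] open={}
Step 9: reserve R5 C 1 -> on_hand[A=48 B=41 C=36 D=27] avail[A=48 B=41 C=35 D=27] open={R5}
Step 10: cancel R5 -> on_hand[A=48 B=41 C=36 D=27] avail[A=48 B=41 C=36 D=27] open={}
Step 11: reserve R6 B 1 -> on_hand[A=48 B=41 C=36 D=27] avail[A=48 B=40 C=36 D=27] open={R6}
Step 12: reserve R7 D 4 -> on_hand[A=48 B=41 C=36 D=27] avail[A=48 B=40 C=36 D=23] open={R6,R7}
Step 13: reserve R8 C 9 -> on_hand[A=48 B=41 C=36 D=27] avail[A=48 B=40 C=27 D=23] open={R6,R7,R8}
Step 14: reserve R9 C 4 -> on_hand[A=48 B=41 C=36 D=27] avail[A=48 B=40 C=23 D=23] open={R6,R7,R8,R9}
Step 15: commit R8 -> on_hand[A=48 B=41 C=27 D=27] avail[A=48 B=40 C=23 D=23] open={R6,R7,R9}
Final available[D] = 23

Answer: 23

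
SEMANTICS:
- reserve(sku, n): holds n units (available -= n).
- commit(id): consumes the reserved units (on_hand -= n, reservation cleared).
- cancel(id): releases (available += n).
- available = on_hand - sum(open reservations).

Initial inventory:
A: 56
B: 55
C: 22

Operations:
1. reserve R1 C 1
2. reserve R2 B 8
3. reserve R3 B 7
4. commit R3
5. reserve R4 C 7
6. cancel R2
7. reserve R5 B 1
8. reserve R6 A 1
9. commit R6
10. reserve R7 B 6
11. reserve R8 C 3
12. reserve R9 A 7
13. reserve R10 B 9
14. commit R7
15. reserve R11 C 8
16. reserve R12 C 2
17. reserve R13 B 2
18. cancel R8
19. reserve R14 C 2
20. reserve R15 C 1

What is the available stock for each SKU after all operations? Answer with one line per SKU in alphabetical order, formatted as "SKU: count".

Answer: A: 48
B: 30
C: 1

Derivation:
Step 1: reserve R1 C 1 -> on_hand[A=56 B=55 C=22] avail[A=56 B=55 C=21] open={R1}
Step 2: reserve R2 B 8 -> on_hand[A=56 B=55 C=22] avail[A=56 B=47 C=21] open={R1,R2}
Step 3: reserve R3 B 7 -> on_hand[A=56 B=55 C=22] avail[A=56 B=40 C=21] open={R1,R2,R3}
Step 4: commit R3 -> on_hand[A=56 B=48 C=22] avail[A=56 B=40 C=21] open={R1,R2}
Step 5: reserve R4 C 7 -> on_hand[A=56 B=48 C=22] avail[A=56 B=40 C=14] open={R1,R2,R4}
Step 6: cancel R2 -> on_hand[A=56 B=48 C=22] avail[A=56 B=48 C=14] open={R1,R4}
Step 7: reserve R5 B 1 -> on_hand[A=56 B=48 C=22] avail[A=56 B=47 C=14] open={R1,R4,R5}
Step 8: reserve R6 A 1 -> on_hand[A=56 B=48 C=22] avail[A=55 B=47 C=14] open={R1,R4,R5,R6}
Step 9: commit R6 -> on_hand[A=55 B=48 C=22] avail[A=55 B=47 C=14] open={R1,R4,R5}
Step 10: reserve R7 B 6 -> on_hand[A=55 B=48 C=22] avail[A=55 B=41 C=14] open={R1,R4,R5,R7}
Step 11: reserve R8 C 3 -> on_hand[A=55 B=48 C=22] avail[A=55 B=41 C=11] open={R1,R4,R5,R7,R8}
Step 12: reserve R9 A 7 -> on_hand[A=55 B=48 C=22] avail[A=48 B=41 C=11] open={R1,R4,R5,R7,R8,R9}
Step 13: reserve R10 B 9 -> on_hand[A=55 B=48 C=22] avail[A=48 B=32 C=11] open={R1,R10,R4,R5,R7,R8,R9}
Step 14: commit R7 -> on_hand[A=55 B=42 C=22] avail[A=48 B=32 C=11] open={R1,R10,R4,R5,R8,R9}
Step 15: reserve R11 C 8 -> on_hand[A=55 B=42 C=22] avail[A=48 B=32 C=3] open={R1,R10,R11,R4,R5,R8,R9}
Step 16: reserve R12 C 2 -> on_hand[A=55 B=42 C=22] avail[A=48 B=32 C=1] open={R1,R10,R11,R12,R4,R5,R8,R9}
Step 17: reserve R13 B 2 -> on_hand[A=55 B=42 C=22] avail[A=48 B=30 C=1] open={R1,R10,R11,R12,R13,R4,R5,R8,R9}
Step 18: cancel R8 -> on_hand[A=55 B=42 C=22] avail[A=48 B=30 C=4] open={R1,R10,R11,R12,R13,R4,R5,R9}
Step 19: reserve R14 C 2 -> on_hand[A=55 B=42 C=22] avail[A=48 B=30 C=2] open={R1,R10,R11,R12,R13,R14,R4,R5,R9}
Step 20: reserve R15 C 1 -> on_hand[A=55 B=42 C=22] avail[A=48 B=30 C=1] open={R1,R10,R11,R12,R13,R14,R15,R4,R5,R9}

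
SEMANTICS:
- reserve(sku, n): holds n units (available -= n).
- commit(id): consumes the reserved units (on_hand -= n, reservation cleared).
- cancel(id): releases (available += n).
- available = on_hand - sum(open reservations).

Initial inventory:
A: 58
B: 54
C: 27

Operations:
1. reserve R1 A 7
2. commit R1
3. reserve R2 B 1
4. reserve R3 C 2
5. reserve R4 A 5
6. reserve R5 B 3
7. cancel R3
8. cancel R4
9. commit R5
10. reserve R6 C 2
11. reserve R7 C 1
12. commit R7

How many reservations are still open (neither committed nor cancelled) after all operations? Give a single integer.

Answer: 2

Derivation:
Step 1: reserve R1 A 7 -> on_hand[A=58 B=54 C=27] avail[A=51 B=54 C=27] open={R1}
Step 2: commit R1 -> on_hand[A=51 B=54 C=27] avail[A=51 B=54 C=27] open={}
Step 3: reserve R2 B 1 -> on_hand[A=51 B=54 C=27] avail[A=51 B=53 C=27] open={R2}
Step 4: reserve R3 C 2 -> on_hand[A=51 B=54 C=27] avail[A=51 B=53 C=25] open={R2,R3}
Step 5: reserve R4 A 5 -> on_hand[A=51 B=54 C=27] avail[A=46 B=53 C=25] open={R2,R3,R4}
Step 6: reserve R5 B 3 -> on_hand[A=51 B=54 C=27] avail[A=46 B=50 C=25] open={R2,R3,R4,R5}
Step 7: cancel R3 -> on_hand[A=51 B=54 C=27] avail[A=46 B=50 C=27] open={R2,R4,R5}
Step 8: cancel R4 -> on_hand[A=51 B=54 C=27] avail[A=51 B=50 C=27] open={R2,R5}
Step 9: commit R5 -> on_hand[A=51 B=51 C=27] avail[A=51 B=50 C=27] open={R2}
Step 10: reserve R6 C 2 -> on_hand[A=51 B=51 C=27] avail[A=51 B=50 C=25] open={R2,R6}
Step 11: reserve R7 C 1 -> on_hand[A=51 B=51 C=27] avail[A=51 B=50 C=24] open={R2,R6,R7}
Step 12: commit R7 -> on_hand[A=51 B=51 C=26] avail[A=51 B=50 C=24] open={R2,R6}
Open reservations: ['R2', 'R6'] -> 2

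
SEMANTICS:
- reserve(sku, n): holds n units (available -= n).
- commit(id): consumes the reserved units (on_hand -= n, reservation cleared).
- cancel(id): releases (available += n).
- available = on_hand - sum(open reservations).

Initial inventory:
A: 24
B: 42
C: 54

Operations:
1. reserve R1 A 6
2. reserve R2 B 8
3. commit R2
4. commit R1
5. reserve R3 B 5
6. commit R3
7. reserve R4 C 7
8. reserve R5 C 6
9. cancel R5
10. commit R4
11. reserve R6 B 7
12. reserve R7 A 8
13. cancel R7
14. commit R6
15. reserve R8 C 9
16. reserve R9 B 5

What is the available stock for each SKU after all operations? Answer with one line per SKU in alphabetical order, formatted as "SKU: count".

Step 1: reserve R1 A 6 -> on_hand[A=24 B=42 C=54] avail[A=18 B=42 C=54] open={R1}
Step 2: reserve R2 B 8 -> on_hand[A=24 B=42 C=54] avail[A=18 B=34 C=54] open={R1,R2}
Step 3: commit R2 -> on_hand[A=24 B=34 C=54] avail[A=18 B=34 C=54] open={R1}
Step 4: commit R1 -> on_hand[A=18 B=34 C=54] avail[A=18 B=34 C=54] open={}
Step 5: reserve R3 B 5 -> on_hand[A=18 B=34 C=54] avail[A=18 B=29 C=54] open={R3}
Step 6: commit R3 -> on_hand[A=18 B=29 C=54] avail[A=18 B=29 C=54] open={}
Step 7: reserve R4 C 7 -> on_hand[A=18 B=29 C=54] avail[A=18 B=29 C=47] open={R4}
Step 8: reserve R5 C 6 -> on_hand[A=18 B=29 C=54] avail[A=18 B=29 C=41] open={R4,R5}
Step 9: cancel R5 -> on_hand[A=18 B=29 C=54] avail[A=18 B=29 C=47] open={R4}
Step 10: commit R4 -> on_hand[A=18 B=29 C=47] avail[A=18 B=29 C=47] open={}
Step 11: reserve R6 B 7 -> on_hand[A=18 B=29 C=47] avail[A=18 B=22 C=47] open={R6}
Step 12: reserve R7 A 8 -> on_hand[A=18 B=29 C=47] avail[A=10 B=22 C=47] open={R6,R7}
Step 13: cancel R7 -> on_hand[A=18 B=29 C=47] avail[A=18 B=22 C=47] open={R6}
Step 14: commit R6 -> on_hand[A=18 B=22 C=47] avail[A=18 B=22 C=47] open={}
Step 15: reserve R8 C 9 -> on_hand[A=18 B=22 C=47] avail[A=18 B=22 C=38] open={R8}
Step 16: reserve R9 B 5 -> on_hand[A=18 B=22 C=47] avail[A=18 B=17 C=38] open={R8,R9}

Answer: A: 18
B: 17
C: 38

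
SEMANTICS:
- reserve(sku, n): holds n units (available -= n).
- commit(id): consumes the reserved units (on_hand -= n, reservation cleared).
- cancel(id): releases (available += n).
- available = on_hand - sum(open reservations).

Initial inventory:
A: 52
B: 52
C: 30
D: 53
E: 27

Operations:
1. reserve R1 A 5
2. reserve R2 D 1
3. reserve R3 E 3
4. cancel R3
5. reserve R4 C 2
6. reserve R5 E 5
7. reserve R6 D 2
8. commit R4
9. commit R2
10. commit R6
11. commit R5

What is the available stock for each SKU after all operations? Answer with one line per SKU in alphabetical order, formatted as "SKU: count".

Answer: A: 47
B: 52
C: 28
D: 50
E: 22

Derivation:
Step 1: reserve R1 A 5 -> on_hand[A=52 B=52 C=30 D=53 E=27] avail[A=47 B=52 C=30 D=53 E=27] open={R1}
Step 2: reserve R2 D 1 -> on_hand[A=52 B=52 C=30 D=53 E=27] avail[A=47 B=52 C=30 D=52 E=27] open={R1,R2}
Step 3: reserve R3 E 3 -> on_hand[A=52 B=52 C=30 D=53 E=27] avail[A=47 B=52 C=30 D=52 E=24] open={R1,R2,R3}
Step 4: cancel R3 -> on_hand[A=52 B=52 C=30 D=53 E=27] avail[A=47 B=52 C=30 D=52 E=27] open={R1,R2}
Step 5: reserve R4 C 2 -> on_hand[A=52 B=52 C=30 D=53 E=27] avail[A=47 B=52 C=28 D=52 E=27] open={R1,R2,R4}
Step 6: reserve R5 E 5 -> on_hand[A=52 B=52 C=30 D=53 E=27] avail[A=47 B=52 C=28 D=52 E=22] open={R1,R2,R4,R5}
Step 7: reserve R6 D 2 -> on_hand[A=52 B=52 C=30 D=53 E=27] avail[A=47 B=52 C=28 D=50 E=22] open={R1,R2,R4,R5,R6}
Step 8: commit R4 -> on_hand[A=52 B=52 C=28 D=53 E=27] avail[A=47 B=52 C=28 D=50 E=22] open={R1,R2,R5,R6}
Step 9: commit R2 -> on_hand[A=52 B=52 C=28 D=52 E=27] avail[A=47 B=52 C=28 D=50 E=22] open={R1,R5,R6}
Step 10: commit R6 -> on_hand[A=52 B=52 C=28 D=50 E=27] avail[A=47 B=52 C=28 D=50 E=22] open={R1,R5}
Step 11: commit R5 -> on_hand[A=52 B=52 C=28 D=50 E=22] avail[A=47 B=52 C=28 D=50 E=22] open={R1}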